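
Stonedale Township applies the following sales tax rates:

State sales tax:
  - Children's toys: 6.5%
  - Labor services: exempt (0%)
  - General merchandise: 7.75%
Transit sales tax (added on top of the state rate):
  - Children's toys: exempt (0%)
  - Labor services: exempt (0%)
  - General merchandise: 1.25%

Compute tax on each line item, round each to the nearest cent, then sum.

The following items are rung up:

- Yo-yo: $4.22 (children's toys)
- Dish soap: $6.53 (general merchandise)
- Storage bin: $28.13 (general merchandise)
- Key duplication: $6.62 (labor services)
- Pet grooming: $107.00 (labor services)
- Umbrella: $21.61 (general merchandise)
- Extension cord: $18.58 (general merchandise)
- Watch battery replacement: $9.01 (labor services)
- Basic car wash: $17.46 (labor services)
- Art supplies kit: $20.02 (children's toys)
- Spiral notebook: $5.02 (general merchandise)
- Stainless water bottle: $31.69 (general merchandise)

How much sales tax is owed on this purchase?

$11.60

Yo-yo $4.22: children's toys → 6.5% + 0% transit = 6.5% → $0.27
Dish soap $6.53: general merchandise → 7.75% + 1.25% transit = 9% → $0.59
Storage bin $28.13: general merchandise → 7.75% + 1.25% transit = 9% → $2.53
Key duplication $6.62: labor services → 0% + 0% transit = 0% → $0.00
Pet grooming $107.00: labor services → 0% + 0% transit = 0% → $0.00
Umbrella $21.61: general merchandise → 7.75% + 1.25% transit = 9% → $1.94
Extension cord $18.58: general merchandise → 7.75% + 1.25% transit = 9% → $1.67
Watch battery replacement $9.01: labor services → 0% + 0% transit = 0% → $0.00
Basic car wash $17.46: labor services → 0% + 0% transit = 0% → $0.00
Art supplies kit $20.02: children's toys → 6.5% + 0% transit = 6.5% → $1.30
Spiral notebook $5.02: general merchandise → 7.75% + 1.25% transit = 9% → $0.45
Stainless water bottle $31.69: general merchandise → 7.75% + 1.25% transit = 9% → $2.85
Total tax = $0.27 + $0.59 + $2.53 + $1.94 + $1.67 + $1.30 + $0.45 + $2.85 = $11.60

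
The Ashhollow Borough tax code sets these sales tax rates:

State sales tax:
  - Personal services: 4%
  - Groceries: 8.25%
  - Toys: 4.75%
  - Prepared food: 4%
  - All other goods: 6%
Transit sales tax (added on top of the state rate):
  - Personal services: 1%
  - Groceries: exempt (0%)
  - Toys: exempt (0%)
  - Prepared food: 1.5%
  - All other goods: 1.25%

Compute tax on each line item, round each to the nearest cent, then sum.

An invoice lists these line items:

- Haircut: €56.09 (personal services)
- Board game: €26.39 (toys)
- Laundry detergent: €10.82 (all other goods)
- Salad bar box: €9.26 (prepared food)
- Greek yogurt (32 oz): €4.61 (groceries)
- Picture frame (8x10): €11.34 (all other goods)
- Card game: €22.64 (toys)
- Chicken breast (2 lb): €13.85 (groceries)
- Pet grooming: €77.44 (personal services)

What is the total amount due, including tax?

€245.07

Haircut €56.09: personal services → 4% + 1% transit = 5% → €2.80
Board game €26.39: toys → 4.75% + 0% transit = 4.75% → €1.25
Laundry detergent €10.82: all other goods → 6% + 1.25% transit = 7.25% → €0.78
Salad bar box €9.26: prepared food → 4% + 1.5% transit = 5.5% → €0.51
Greek yogurt (32 oz) €4.61: groceries → 8.25% + 0% transit = 8.25% → €0.38
Picture frame (8x10) €11.34: all other goods → 6% + 1.25% transit = 7.25% → €0.82
Card game €22.64: toys → 4.75% + 0% transit = 4.75% → €1.08
Chicken breast (2 lb) €13.85: groceries → 8.25% + 0% transit = 8.25% → €1.14
Pet grooming €77.44: personal services → 4% + 1% transit = 5% → €3.87
Subtotal = €232.44; tax = €12.63; total due = €245.07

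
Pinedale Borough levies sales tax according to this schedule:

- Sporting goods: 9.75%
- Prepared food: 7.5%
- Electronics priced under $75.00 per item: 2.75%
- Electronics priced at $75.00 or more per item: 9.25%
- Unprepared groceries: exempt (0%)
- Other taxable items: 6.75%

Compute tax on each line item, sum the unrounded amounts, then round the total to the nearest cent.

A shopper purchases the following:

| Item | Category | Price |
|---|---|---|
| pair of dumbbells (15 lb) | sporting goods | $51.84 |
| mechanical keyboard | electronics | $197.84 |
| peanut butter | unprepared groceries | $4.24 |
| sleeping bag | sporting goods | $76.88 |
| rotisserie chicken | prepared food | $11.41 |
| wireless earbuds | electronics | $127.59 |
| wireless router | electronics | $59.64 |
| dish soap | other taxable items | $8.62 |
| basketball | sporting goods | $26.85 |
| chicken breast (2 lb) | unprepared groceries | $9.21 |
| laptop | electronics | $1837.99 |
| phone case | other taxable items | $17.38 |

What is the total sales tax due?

$219.54

Pair of dumbbells (15 lb) $51.84: sporting goods → 9.75% → $5.0544
Mechanical keyboard $197.84: electronics, $75.00 or more → 9.25% → $18.3002
Peanut butter $4.24: unprepared groceries → 0% → $0.00
Sleeping bag $76.88: sporting goods → 9.75% → $7.4958
Rotisserie chicken $11.41: prepared food → 7.5% → $0.85575
Wireless earbuds $127.59: electronics, $75.00 or more → 9.25% → $11.802075
Wireless router $59.64: electronics, under $75.00 → 2.75% → $1.6401
Dish soap $8.62: other taxable items → 6.75% → $0.58185
Basketball $26.85: sporting goods → 9.75% → $2.617875
Chicken breast (2 lb) $9.21: unprepared groceries → 0% → $0.00
Laptop $1837.99: electronics, $75.00 or more → 9.25% → $170.014075
Phone case $17.38: other taxable items → 6.75% → $1.17315
Unrounded tax sum = $219.535275 → $219.54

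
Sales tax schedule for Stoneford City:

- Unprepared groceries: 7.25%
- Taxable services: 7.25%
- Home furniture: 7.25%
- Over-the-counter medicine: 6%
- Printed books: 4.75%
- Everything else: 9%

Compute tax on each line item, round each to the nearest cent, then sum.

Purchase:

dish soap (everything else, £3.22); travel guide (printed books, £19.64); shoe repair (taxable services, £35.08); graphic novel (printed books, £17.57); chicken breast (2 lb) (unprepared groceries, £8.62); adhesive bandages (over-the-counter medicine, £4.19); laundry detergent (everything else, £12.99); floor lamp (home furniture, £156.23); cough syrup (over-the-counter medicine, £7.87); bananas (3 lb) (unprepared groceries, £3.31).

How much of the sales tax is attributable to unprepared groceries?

Chicken breast (2 lb) £8.62: unprepared groceries → 7.25% → £0.62
Bananas (3 lb) £3.31: unprepared groceries → 7.25% → £0.24
Tax on unprepared groceries = £0.62 + £0.24 = £0.86

£0.86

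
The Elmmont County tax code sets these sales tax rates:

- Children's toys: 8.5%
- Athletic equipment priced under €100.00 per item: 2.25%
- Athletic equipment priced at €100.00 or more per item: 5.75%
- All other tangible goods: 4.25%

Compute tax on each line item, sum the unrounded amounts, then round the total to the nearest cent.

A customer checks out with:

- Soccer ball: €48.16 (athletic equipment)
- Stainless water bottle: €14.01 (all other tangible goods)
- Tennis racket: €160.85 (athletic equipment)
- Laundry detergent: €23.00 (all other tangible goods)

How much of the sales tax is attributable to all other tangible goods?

Stainless water bottle €14.01: all other tangible goods → 4.25% → €0.595425
Laundry detergent €23.00: all other tangible goods → 4.25% → €0.9775
Tax on all other tangible goods: unrounded sum = €1.572925 → €1.57

€1.57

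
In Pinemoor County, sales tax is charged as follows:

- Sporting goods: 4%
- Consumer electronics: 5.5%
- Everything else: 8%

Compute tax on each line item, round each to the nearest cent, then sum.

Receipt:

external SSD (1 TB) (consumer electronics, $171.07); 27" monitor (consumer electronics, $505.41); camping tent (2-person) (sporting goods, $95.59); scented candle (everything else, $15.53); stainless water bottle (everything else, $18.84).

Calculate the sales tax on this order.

$43.78

External SSD (1 TB) $171.07: consumer electronics → 5.5% → $9.41
27" monitor $505.41: consumer electronics → 5.5% → $27.80
Camping tent (2-person) $95.59: sporting goods → 4% → $3.82
Scented candle $15.53: everything else → 8% → $1.24
Stainless water bottle $18.84: everything else → 8% → $1.51
Total tax = $9.41 + $27.80 + $3.82 + $1.24 + $1.51 = $43.78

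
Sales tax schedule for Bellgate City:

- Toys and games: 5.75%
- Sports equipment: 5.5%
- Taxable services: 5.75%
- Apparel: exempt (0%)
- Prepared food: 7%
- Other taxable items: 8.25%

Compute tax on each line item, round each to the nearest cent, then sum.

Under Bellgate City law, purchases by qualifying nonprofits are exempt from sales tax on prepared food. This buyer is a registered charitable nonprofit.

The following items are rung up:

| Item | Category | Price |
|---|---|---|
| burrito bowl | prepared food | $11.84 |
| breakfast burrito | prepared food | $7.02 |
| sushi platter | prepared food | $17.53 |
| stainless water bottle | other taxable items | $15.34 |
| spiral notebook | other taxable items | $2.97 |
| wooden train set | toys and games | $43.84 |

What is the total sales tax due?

$4.04

Burrito bowl $11.84: prepared food, buyer-exempt → 0% → $0.00
Breakfast burrito $7.02: prepared food, buyer-exempt → 0% → $0.00
Sushi platter $17.53: prepared food, buyer-exempt → 0% → $0.00
Stainless water bottle $15.34: other taxable items → 8.25% → $1.27
Spiral notebook $2.97: other taxable items → 8.25% → $0.25
Wooden train set $43.84: toys and games → 5.75% → $2.52
Total tax = $1.27 + $0.25 + $2.52 = $4.04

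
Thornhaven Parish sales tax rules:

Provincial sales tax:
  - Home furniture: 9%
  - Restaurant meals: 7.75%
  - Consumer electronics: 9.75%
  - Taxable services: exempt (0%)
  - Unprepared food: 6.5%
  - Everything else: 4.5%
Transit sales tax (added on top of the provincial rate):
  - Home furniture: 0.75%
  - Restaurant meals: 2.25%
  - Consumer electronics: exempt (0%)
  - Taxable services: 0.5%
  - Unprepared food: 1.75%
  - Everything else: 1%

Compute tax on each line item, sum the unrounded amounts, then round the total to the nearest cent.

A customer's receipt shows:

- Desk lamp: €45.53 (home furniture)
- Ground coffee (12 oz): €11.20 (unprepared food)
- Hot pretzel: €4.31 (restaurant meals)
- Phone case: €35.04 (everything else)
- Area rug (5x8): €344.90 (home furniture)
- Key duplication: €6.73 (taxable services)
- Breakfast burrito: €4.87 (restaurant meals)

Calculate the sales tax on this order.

€41.87

Desk lamp €45.53: home furniture → 9% + 0.75% transit = 9.75% → €4.439175
Ground coffee (12 oz) €11.20: unprepared food → 6.5% + 1.75% transit = 8.25% → €0.924
Hot pretzel €4.31: restaurant meals → 7.75% + 2.25% transit = 10% → €0.431
Phone case €35.04: everything else → 4.5% + 1% transit = 5.5% → €1.9272
Area rug (5x8) €344.90: home furniture → 9% + 0.75% transit = 9.75% → €33.62775
Key duplication €6.73: taxable services → 0% + 0.5% transit = 0.5% → €0.03365
Breakfast burrito €4.87: restaurant meals → 7.75% + 2.25% transit = 10% → €0.487
Unrounded tax sum = €41.869775 → €41.87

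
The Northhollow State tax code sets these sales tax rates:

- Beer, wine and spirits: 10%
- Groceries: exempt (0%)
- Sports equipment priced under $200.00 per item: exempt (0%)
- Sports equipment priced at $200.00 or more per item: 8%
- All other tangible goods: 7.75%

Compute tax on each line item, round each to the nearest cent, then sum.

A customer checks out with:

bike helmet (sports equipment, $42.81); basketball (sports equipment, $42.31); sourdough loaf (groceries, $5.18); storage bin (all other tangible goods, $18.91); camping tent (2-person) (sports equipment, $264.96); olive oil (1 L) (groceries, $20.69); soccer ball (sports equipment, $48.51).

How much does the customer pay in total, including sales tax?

$466.04

Bike helmet $42.81: sports equipment, under $200.00 → 0% → $0.00
Basketball $42.31: sports equipment, under $200.00 → 0% → $0.00
Sourdough loaf $5.18: groceries → 0% → $0.00
Storage bin $18.91: all other tangible goods → 7.75% → $1.47
Camping tent (2-person) $264.96: sports equipment, $200.00 or more → 8% → $21.20
Olive oil (1 L) $20.69: groceries → 0% → $0.00
Soccer ball $48.51: sports equipment, under $200.00 → 0% → $0.00
Subtotal = $443.37; tax = $22.67; total due = $466.04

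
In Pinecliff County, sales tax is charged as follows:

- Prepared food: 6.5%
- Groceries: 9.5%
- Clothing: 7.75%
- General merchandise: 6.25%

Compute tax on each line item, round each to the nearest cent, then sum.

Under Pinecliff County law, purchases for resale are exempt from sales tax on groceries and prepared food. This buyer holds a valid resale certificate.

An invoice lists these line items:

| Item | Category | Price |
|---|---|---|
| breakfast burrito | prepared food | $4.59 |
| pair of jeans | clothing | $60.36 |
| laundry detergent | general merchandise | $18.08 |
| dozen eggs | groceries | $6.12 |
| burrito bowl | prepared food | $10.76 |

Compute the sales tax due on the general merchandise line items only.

$1.13

Laundry detergent $18.08: general merchandise → 6.25% → $1.13
Tax on general merchandise = $1.13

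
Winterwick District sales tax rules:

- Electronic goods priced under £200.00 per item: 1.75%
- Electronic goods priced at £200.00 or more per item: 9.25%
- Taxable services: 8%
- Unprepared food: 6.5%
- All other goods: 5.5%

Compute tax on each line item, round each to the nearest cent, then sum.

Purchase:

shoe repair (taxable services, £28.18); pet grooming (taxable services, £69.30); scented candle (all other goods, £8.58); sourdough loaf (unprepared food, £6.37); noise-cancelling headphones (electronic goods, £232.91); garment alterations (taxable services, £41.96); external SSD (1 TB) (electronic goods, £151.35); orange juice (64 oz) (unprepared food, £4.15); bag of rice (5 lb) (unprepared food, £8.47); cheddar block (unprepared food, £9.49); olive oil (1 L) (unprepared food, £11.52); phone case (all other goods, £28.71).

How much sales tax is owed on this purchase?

Shoe repair £28.18: taxable services → 8% → £2.25
Pet grooming £69.30: taxable services → 8% → £5.54
Scented candle £8.58: all other goods → 5.5% → £0.47
Sourdough loaf £6.37: unprepared food → 6.5% → £0.41
Noise-cancelling headphones £232.91: electronic goods, £200.00 or more → 9.25% → £21.54
Garment alterations £41.96: taxable services → 8% → £3.36
External SSD (1 TB) £151.35: electronic goods, under £200.00 → 1.75% → £2.65
Orange juice (64 oz) £4.15: unprepared food → 6.5% → £0.27
Bag of rice (5 lb) £8.47: unprepared food → 6.5% → £0.55
Cheddar block £9.49: unprepared food → 6.5% → £0.62
Olive oil (1 L) £11.52: unprepared food → 6.5% → £0.75
Phone case £28.71: all other goods → 5.5% → £1.58
Total tax = £2.25 + £5.54 + £0.47 + £0.41 + £21.54 + £3.36 + £2.65 + £0.27 + £0.55 + £0.62 + £0.75 + £1.58 = £39.99

£39.99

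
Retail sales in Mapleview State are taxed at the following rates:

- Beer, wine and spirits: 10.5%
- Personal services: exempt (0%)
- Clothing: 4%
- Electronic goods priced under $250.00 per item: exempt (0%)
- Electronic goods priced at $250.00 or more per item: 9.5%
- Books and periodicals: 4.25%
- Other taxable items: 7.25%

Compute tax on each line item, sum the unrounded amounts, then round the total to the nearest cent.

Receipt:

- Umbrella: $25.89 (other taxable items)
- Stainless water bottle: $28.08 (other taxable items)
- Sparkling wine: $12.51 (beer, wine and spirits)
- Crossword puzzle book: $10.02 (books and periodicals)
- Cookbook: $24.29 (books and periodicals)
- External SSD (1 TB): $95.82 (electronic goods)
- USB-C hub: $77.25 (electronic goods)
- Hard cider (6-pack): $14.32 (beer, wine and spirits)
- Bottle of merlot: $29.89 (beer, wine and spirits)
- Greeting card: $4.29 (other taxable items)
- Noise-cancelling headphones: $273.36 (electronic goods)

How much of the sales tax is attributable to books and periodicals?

Crossword puzzle book $10.02: books and periodicals → 4.25% → $0.42585
Cookbook $24.29: books and periodicals → 4.25% → $1.032325
Tax on books and periodicals: unrounded sum = $1.458175 → $1.46

$1.46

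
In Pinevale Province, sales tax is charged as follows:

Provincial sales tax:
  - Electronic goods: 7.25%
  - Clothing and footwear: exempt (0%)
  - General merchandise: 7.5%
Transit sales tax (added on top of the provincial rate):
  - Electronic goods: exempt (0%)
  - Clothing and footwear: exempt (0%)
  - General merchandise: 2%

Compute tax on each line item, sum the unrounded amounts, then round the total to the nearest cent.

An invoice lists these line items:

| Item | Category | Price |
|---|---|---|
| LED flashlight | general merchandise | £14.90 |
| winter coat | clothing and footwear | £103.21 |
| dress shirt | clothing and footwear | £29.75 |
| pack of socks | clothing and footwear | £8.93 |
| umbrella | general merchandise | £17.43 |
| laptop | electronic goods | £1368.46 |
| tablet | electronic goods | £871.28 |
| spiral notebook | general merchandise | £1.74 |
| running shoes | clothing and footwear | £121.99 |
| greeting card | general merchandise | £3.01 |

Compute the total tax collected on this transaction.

£165.90

LED flashlight £14.90: general merchandise → 7.5% + 2% transit = 9.5% → £1.4155
Winter coat £103.21: clothing and footwear → 0% + 0% transit = 0% → £0.00
Dress shirt £29.75: clothing and footwear → 0% + 0% transit = 0% → £0.00
Pack of socks £8.93: clothing and footwear → 0% + 0% transit = 0% → £0.00
Umbrella £17.43: general merchandise → 7.5% + 2% transit = 9.5% → £1.65585
Laptop £1368.46: electronic goods → 7.25% + 0% transit = 7.25% → £99.21335
Tablet £871.28: electronic goods → 7.25% + 0% transit = 7.25% → £63.1678
Spiral notebook £1.74: general merchandise → 7.5% + 2% transit = 9.5% → £0.1653
Running shoes £121.99: clothing and footwear → 0% + 0% transit = 0% → £0.00
Greeting card £3.01: general merchandise → 7.5% + 2% transit = 9.5% → £0.28595
Unrounded tax sum = £165.90375 → £165.90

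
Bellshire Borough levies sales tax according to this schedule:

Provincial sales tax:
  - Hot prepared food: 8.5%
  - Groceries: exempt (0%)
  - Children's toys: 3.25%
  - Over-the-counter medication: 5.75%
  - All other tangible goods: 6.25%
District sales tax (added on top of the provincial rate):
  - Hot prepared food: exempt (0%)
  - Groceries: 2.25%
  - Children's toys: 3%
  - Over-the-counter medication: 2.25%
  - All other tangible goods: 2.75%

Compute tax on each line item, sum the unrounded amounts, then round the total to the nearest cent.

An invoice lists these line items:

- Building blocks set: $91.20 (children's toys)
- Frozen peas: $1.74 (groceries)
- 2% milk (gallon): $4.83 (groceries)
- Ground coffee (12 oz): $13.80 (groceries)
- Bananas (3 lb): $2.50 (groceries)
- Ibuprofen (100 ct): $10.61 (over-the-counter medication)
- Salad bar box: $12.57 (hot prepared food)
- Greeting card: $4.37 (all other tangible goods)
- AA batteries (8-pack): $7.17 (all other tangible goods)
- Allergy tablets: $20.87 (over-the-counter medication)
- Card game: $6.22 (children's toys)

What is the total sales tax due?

$11.23

Building blocks set $91.20: children's toys → 3.25% + 3% district = 6.25% → $5.70
Frozen peas $1.74: groceries → 0% + 2.25% district = 2.25% → $0.03915
2% milk (gallon) $4.83: groceries → 0% + 2.25% district = 2.25% → $0.108675
Ground coffee (12 oz) $13.80: groceries → 0% + 2.25% district = 2.25% → $0.3105
Bananas (3 lb) $2.50: groceries → 0% + 2.25% district = 2.25% → $0.05625
Ibuprofen (100 ct) $10.61: over-the-counter medication → 5.75% + 2.25% district = 8% → $0.8488
Salad bar box $12.57: hot prepared food → 8.5% + 0% district = 8.5% → $1.06845
Greeting card $4.37: all other tangible goods → 6.25% + 2.75% district = 9% → $0.3933
AA batteries (8-pack) $7.17: all other tangible goods → 6.25% + 2.75% district = 9% → $0.6453
Allergy tablets $20.87: over-the-counter medication → 5.75% + 2.25% district = 8% → $1.6696
Card game $6.22: children's toys → 3.25% + 3% district = 6.25% → $0.38875
Unrounded tax sum = $11.228775 → $11.23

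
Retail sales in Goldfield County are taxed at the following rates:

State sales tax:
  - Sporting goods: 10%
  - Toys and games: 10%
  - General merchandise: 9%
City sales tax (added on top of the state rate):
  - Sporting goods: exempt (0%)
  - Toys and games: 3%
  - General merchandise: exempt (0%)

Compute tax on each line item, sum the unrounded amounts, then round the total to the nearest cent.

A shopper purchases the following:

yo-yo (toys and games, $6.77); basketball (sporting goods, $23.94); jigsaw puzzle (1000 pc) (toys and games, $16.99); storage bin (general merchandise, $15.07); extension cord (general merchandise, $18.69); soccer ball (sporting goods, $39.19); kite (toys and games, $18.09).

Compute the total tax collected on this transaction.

Yo-yo $6.77: toys and games → 10% + 3% city = 13% → $0.8801
Basketball $23.94: sporting goods → 10% + 0% city = 10% → $2.394
Jigsaw puzzle (1000 pc) $16.99: toys and games → 10% + 3% city = 13% → $2.2087
Storage bin $15.07: general merchandise → 9% + 0% city = 9% → $1.3563
Extension cord $18.69: general merchandise → 9% + 0% city = 9% → $1.6821
Soccer ball $39.19: sporting goods → 10% + 0% city = 10% → $3.919
Kite $18.09: toys and games → 10% + 3% city = 13% → $2.3517
Unrounded tax sum = $14.7919 → $14.79

$14.79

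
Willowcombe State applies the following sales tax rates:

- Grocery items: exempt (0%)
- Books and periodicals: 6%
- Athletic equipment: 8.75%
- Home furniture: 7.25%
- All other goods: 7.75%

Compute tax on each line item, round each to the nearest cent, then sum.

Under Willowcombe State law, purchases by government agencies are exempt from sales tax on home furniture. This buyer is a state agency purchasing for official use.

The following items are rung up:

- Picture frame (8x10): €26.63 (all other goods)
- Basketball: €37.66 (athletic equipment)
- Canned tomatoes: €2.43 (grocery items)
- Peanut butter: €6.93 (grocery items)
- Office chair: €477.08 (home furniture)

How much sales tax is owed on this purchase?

Picture frame (8x10) €26.63: all other goods → 7.75% → €2.06
Basketball €37.66: athletic equipment → 8.75% → €3.30
Canned tomatoes €2.43: grocery items → 0% → €0.00
Peanut butter €6.93: grocery items → 0% → €0.00
Office chair €477.08: home furniture, buyer-exempt → 0% → €0.00
Total tax = €2.06 + €3.30 = €5.36

€5.36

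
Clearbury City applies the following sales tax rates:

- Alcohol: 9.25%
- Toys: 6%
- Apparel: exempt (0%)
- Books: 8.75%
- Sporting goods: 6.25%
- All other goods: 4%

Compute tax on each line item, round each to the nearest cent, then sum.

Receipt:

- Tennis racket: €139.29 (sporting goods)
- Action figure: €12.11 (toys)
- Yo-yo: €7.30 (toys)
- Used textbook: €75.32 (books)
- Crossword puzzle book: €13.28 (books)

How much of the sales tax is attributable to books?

€7.75

Used textbook €75.32: books → 8.75% → €6.59
Crossword puzzle book €13.28: books → 8.75% → €1.16
Tax on books = €6.59 + €1.16 = €7.75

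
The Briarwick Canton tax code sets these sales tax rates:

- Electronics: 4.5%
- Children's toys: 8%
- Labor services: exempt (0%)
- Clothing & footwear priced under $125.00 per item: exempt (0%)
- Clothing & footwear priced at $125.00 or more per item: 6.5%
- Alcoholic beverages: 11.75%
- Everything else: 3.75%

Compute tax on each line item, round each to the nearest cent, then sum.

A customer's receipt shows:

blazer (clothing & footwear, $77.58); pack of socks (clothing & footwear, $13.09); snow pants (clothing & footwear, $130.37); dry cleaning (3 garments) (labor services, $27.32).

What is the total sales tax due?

Blazer $77.58: clothing & footwear, under $125.00 → 0% → $0.00
Pack of socks $13.09: clothing & footwear, under $125.00 → 0% → $0.00
Snow pants $130.37: clothing & footwear, $125.00 or more → 6.5% → $8.47
Dry cleaning (3 garments) $27.32: labor services → 0% → $0.00
Total tax = $8.47

$8.47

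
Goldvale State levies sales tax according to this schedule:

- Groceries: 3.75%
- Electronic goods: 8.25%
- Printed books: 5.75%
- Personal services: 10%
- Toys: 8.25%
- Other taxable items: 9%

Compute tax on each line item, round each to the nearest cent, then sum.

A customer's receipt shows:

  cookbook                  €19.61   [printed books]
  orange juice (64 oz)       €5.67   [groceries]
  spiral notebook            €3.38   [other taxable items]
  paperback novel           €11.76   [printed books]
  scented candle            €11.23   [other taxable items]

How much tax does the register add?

Cookbook €19.61: printed books → 5.75% → €1.13
Orange juice (64 oz) €5.67: groceries → 3.75% → €0.21
Spiral notebook €3.38: other taxable items → 9% → €0.30
Paperback novel €11.76: printed books → 5.75% → €0.68
Scented candle €11.23: other taxable items → 9% → €1.01
Total tax = €1.13 + €0.21 + €0.30 + €0.68 + €1.01 = €3.33

€3.33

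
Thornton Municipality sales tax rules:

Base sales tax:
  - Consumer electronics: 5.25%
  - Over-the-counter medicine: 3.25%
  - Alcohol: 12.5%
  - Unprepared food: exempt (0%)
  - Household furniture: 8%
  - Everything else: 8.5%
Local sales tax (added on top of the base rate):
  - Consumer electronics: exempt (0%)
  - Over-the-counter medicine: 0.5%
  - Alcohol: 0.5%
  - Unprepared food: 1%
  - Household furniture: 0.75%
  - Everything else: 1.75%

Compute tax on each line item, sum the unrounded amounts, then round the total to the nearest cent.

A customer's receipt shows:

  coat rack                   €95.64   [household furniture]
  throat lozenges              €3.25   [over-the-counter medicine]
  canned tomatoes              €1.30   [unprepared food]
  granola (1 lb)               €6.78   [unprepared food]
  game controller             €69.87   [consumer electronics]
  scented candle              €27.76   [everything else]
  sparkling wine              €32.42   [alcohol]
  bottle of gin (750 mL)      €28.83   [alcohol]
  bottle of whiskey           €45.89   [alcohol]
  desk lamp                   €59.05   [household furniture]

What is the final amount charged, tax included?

Coat rack €95.64: household furniture → 8% + 0.75% local = 8.75% → €8.3685
Throat lozenges €3.25: over-the-counter medicine → 3.25% + 0.5% local = 3.75% → €0.121875
Canned tomatoes €1.30: unprepared food → 0% + 1% local = 1% → €0.013
Granola (1 lb) €6.78: unprepared food → 0% + 1% local = 1% → €0.0678
Game controller €69.87: consumer electronics → 5.25% + 0% local = 5.25% → €3.668175
Scented candle €27.76: everything else → 8.5% + 1.75% local = 10.25% → €2.8454
Sparkling wine €32.42: alcohol → 12.5% + 0.5% local = 13% → €4.2146
Bottle of gin (750 mL) €28.83: alcohol → 12.5% + 0.5% local = 13% → €3.7479
Bottle of whiskey €45.89: alcohol → 12.5% + 0.5% local = 13% → €5.9657
Desk lamp €59.05: household furniture → 8% + 0.75% local = 8.75% → €5.166875
Subtotal = €370.79; unrounded tax = €34.179825 → €34.18; total due = €404.97

€404.97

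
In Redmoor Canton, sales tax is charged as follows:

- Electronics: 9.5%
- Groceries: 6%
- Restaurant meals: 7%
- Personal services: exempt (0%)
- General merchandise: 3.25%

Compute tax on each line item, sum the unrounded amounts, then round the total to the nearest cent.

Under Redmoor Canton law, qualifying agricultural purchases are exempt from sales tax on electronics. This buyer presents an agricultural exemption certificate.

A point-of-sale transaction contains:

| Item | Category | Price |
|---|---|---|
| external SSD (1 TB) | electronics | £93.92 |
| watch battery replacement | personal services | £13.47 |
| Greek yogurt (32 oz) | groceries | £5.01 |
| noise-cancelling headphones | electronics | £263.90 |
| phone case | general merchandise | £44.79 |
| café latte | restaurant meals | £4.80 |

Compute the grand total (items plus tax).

External SSD (1 TB) £93.92: electronics, buyer-exempt → 0% → £0.00
Watch battery replacement £13.47: personal services → 0% → £0.00
Greek yogurt (32 oz) £5.01: groceries → 6% → £0.3006
Noise-cancelling headphones £263.90: electronics, buyer-exempt → 0% → £0.00
Phone case £44.79: general merchandise → 3.25% → £1.455675
Café latte £4.80: restaurant meals → 7% → £0.336
Subtotal = £425.89; unrounded tax = £2.092275 → £2.09; total due = £427.98

£427.98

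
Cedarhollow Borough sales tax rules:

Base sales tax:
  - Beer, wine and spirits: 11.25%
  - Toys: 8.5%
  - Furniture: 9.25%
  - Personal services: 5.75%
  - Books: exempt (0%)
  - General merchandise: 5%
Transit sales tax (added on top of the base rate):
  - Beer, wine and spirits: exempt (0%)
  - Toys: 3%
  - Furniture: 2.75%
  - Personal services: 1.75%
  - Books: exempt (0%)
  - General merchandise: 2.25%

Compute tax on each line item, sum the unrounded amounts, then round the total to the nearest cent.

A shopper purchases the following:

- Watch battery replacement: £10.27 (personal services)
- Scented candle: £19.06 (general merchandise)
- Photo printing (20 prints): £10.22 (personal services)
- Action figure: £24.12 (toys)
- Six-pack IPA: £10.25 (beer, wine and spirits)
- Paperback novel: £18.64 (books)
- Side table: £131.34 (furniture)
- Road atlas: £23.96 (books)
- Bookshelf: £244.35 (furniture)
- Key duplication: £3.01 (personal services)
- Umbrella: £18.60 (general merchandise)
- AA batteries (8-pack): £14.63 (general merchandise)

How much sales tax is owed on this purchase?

£54.56

Watch battery replacement £10.27: personal services → 5.75% + 1.75% transit = 7.5% → £0.77025
Scented candle £19.06: general merchandise → 5% + 2.25% transit = 7.25% → £1.38185
Photo printing (20 prints) £10.22: personal services → 5.75% + 1.75% transit = 7.5% → £0.7665
Action figure £24.12: toys → 8.5% + 3% transit = 11.5% → £2.7738
Six-pack IPA £10.25: beer, wine and spirits → 11.25% + 0% transit = 11.25% → £1.153125
Paperback novel £18.64: books → 0% + 0% transit = 0% → £0.00
Side table £131.34: furniture → 9.25% + 2.75% transit = 12% → £15.7608
Road atlas £23.96: books → 0% + 0% transit = 0% → £0.00
Bookshelf £244.35: furniture → 9.25% + 2.75% transit = 12% → £29.322
Key duplication £3.01: personal services → 5.75% + 1.75% transit = 7.5% → £0.22575
Umbrella £18.60: general merchandise → 5% + 2.25% transit = 7.25% → £1.3485
AA batteries (8-pack) £14.63: general merchandise → 5% + 2.25% transit = 7.25% → £1.060675
Unrounded tax sum = £54.56325 → £54.56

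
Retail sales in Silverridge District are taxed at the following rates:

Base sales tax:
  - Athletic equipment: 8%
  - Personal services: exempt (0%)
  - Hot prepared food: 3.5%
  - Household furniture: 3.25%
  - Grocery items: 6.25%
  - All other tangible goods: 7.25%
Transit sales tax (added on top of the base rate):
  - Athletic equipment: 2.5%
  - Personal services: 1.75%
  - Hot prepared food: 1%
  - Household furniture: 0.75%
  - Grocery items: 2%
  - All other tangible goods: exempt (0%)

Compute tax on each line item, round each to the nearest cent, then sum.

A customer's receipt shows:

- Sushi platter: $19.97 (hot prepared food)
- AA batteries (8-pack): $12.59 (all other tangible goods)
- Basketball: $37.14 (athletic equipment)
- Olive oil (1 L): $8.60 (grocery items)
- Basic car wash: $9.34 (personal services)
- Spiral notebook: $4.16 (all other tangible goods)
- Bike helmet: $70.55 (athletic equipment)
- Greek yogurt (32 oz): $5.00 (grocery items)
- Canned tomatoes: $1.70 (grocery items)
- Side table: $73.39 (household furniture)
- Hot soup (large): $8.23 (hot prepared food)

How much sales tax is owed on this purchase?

Sushi platter $19.97: hot prepared food → 3.5% + 1% transit = 4.5% → $0.90
AA batteries (8-pack) $12.59: all other tangible goods → 7.25% + 0% transit = 7.25% → $0.91
Basketball $37.14: athletic equipment → 8% + 2.5% transit = 10.5% → $3.90
Olive oil (1 L) $8.60: grocery items → 6.25% + 2% transit = 8.25% → $0.71
Basic car wash $9.34: personal services → 0% + 1.75% transit = 1.75% → $0.16
Spiral notebook $4.16: all other tangible goods → 7.25% + 0% transit = 7.25% → $0.30
Bike helmet $70.55: athletic equipment → 8% + 2.5% transit = 10.5% → $7.41
Greek yogurt (32 oz) $5.00: grocery items → 6.25% + 2% transit = 8.25% → $0.41
Canned tomatoes $1.70: grocery items → 6.25% + 2% transit = 8.25% → $0.14
Side table $73.39: household furniture → 3.25% + 0.75% transit = 4% → $2.94
Hot soup (large) $8.23: hot prepared food → 3.5% + 1% transit = 4.5% → $0.37
Total tax = $0.90 + $0.91 + $3.90 + $0.71 + $0.16 + $0.30 + $7.41 + $0.41 + $0.14 + $2.94 + $0.37 = $18.15

$18.15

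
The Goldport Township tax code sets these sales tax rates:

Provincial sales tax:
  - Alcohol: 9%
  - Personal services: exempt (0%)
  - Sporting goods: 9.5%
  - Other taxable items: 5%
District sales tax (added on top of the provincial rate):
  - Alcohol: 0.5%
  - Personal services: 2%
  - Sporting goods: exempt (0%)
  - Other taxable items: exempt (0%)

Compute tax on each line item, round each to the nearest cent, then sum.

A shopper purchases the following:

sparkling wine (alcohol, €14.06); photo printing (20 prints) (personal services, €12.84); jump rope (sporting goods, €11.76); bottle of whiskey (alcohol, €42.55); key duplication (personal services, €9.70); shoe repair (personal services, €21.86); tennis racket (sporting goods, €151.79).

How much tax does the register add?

Sparkling wine €14.06: alcohol → 9% + 0.5% district = 9.5% → €1.34
Photo printing (20 prints) €12.84: personal services → 0% + 2% district = 2% → €0.26
Jump rope €11.76: sporting goods → 9.5% + 0% district = 9.5% → €1.12
Bottle of whiskey €42.55: alcohol → 9% + 0.5% district = 9.5% → €4.04
Key duplication €9.70: personal services → 0% + 2% district = 2% → €0.19
Shoe repair €21.86: personal services → 0% + 2% district = 2% → €0.44
Tennis racket €151.79: sporting goods → 9.5% + 0% district = 9.5% → €14.42
Total tax = €1.34 + €0.26 + €1.12 + €4.04 + €0.19 + €0.44 + €14.42 = €21.81

€21.81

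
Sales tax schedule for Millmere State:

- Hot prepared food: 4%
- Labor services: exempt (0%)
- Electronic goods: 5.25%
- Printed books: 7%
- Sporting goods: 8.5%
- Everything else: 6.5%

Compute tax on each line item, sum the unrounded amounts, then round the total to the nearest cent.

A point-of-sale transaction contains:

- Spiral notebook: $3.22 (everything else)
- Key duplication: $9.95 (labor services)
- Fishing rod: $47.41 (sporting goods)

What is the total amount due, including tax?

$64.82

Spiral notebook $3.22: everything else → 6.5% → $0.2093
Key duplication $9.95: labor services → 0% → $0.00
Fishing rod $47.41: sporting goods → 8.5% → $4.02985
Subtotal = $60.58; unrounded tax = $4.23915 → $4.24; total due = $64.82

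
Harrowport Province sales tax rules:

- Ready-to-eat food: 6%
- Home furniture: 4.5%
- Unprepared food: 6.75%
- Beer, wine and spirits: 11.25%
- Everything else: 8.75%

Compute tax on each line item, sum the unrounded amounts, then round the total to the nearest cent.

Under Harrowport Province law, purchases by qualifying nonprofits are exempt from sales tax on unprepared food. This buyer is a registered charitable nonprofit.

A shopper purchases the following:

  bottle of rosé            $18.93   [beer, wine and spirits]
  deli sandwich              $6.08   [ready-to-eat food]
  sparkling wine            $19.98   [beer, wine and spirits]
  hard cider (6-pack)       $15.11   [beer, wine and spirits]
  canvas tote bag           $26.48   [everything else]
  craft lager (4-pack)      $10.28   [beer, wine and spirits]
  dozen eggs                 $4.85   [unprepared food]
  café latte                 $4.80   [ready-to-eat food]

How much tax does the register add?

Bottle of rosé $18.93: beer, wine and spirits → 11.25% → $2.129625
Deli sandwich $6.08: ready-to-eat food → 6% → $0.3648
Sparkling wine $19.98: beer, wine and spirits → 11.25% → $2.24775
Hard cider (6-pack) $15.11: beer, wine and spirits → 11.25% → $1.699875
Canvas tote bag $26.48: everything else → 8.75% → $2.317
Craft lager (4-pack) $10.28: beer, wine and spirits → 11.25% → $1.1565
Dozen eggs $4.85: unprepared food, buyer-exempt → 0% → $0.00
Café latte $4.80: ready-to-eat food → 6% → $0.288
Unrounded tax sum = $10.20355 → $10.20

$10.20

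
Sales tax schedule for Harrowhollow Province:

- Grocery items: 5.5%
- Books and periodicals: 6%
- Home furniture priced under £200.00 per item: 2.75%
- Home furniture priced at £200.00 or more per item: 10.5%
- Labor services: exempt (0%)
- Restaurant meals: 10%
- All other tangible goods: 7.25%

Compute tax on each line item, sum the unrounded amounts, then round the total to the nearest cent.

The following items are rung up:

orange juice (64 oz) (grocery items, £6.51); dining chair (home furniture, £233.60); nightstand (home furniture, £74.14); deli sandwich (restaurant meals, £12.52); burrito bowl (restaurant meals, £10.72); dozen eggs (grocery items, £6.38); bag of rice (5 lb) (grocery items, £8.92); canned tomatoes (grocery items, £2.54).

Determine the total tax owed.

£30.23

Orange juice (64 oz) £6.51: grocery items → 5.5% → £0.35805
Dining chair £233.60: home furniture, £200.00 or more → 10.5% → £24.528
Nightstand £74.14: home furniture, under £200.00 → 2.75% → £2.03885
Deli sandwich £12.52: restaurant meals → 10% → £1.252
Burrito bowl £10.72: restaurant meals → 10% → £1.072
Dozen eggs £6.38: grocery items → 5.5% → £0.3509
Bag of rice (5 lb) £8.92: grocery items → 5.5% → £0.4906
Canned tomatoes £2.54: grocery items → 5.5% → £0.1397
Unrounded tax sum = £30.2301 → £30.23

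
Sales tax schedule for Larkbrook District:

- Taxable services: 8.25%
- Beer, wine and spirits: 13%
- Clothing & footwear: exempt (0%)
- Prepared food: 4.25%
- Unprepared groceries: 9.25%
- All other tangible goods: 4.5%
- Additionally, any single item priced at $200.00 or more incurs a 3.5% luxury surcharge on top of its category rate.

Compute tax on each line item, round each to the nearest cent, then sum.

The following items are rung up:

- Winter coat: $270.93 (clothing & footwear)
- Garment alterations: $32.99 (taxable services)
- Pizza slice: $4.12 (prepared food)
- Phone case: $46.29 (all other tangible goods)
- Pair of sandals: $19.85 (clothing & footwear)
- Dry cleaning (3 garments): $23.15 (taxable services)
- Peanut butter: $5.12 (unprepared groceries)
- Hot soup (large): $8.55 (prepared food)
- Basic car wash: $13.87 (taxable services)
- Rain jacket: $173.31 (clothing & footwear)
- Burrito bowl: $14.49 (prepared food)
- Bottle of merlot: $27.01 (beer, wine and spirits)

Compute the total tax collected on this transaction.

$22.47

Winter coat $270.93: clothing & footwear → 0% + 3.5% surcharge = 3.5% → $9.48
Garment alterations $32.99: taxable services → 8.25% → $2.72
Pizza slice $4.12: prepared food → 4.25% → $0.18
Phone case $46.29: all other tangible goods → 4.5% → $2.08
Pair of sandals $19.85: clothing & footwear → 0% → $0.00
Dry cleaning (3 garments) $23.15: taxable services → 8.25% → $1.91
Peanut butter $5.12: unprepared groceries → 9.25% → $0.47
Hot soup (large) $8.55: prepared food → 4.25% → $0.36
Basic car wash $13.87: taxable services → 8.25% → $1.14
Rain jacket $173.31: clothing & footwear → 0% → $0.00
Burrito bowl $14.49: prepared food → 4.25% → $0.62
Bottle of merlot $27.01: beer, wine and spirits → 13% → $3.51
Total tax = $9.48 + $2.72 + $0.18 + $2.08 + $1.91 + $0.47 + $0.36 + $1.14 + $0.62 + $3.51 = $22.47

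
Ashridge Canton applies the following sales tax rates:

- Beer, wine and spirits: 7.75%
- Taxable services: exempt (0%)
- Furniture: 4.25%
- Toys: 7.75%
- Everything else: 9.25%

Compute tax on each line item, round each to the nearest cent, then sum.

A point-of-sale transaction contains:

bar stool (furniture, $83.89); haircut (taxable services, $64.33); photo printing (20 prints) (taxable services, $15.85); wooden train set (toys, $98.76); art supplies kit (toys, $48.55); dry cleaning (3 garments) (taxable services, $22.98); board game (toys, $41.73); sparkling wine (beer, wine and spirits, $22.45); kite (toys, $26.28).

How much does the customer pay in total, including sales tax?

Bar stool $83.89: furniture → 4.25% → $3.57
Haircut $64.33: taxable services → 0% → $0.00
Photo printing (20 prints) $15.85: taxable services → 0% → $0.00
Wooden train set $98.76: toys → 7.75% → $7.65
Art supplies kit $48.55: toys → 7.75% → $3.76
Dry cleaning (3 garments) $22.98: taxable services → 0% → $0.00
Board game $41.73: toys → 7.75% → $3.23
Sparkling wine $22.45: beer, wine and spirits → 7.75% → $1.74
Kite $26.28: toys → 7.75% → $2.04
Subtotal = $424.82; tax = $21.99; total due = $446.81

$446.81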